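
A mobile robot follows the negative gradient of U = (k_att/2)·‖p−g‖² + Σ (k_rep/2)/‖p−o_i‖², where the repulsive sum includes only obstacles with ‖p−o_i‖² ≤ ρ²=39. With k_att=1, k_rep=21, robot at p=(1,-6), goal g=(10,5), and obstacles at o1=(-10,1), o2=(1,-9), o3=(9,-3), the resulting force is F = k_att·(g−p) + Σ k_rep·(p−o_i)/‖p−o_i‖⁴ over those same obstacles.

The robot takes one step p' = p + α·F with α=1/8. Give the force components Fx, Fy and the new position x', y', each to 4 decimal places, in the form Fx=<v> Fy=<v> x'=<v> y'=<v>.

F_att = 1·(g−p) = 1·(9,11) = (9.0000,11.0000)
o1: d²=170 > ρ²=39 → inactive
o2: d²=9 ≤ ρ²=39; F_rep = 21·(0,3)/9² = (0.0000,0.7778)
o3: d²=73 > ρ²=39 → inactive
F = F_att + ΣF_rep = (9.0000,11.7778)
p' = p + 1/8·F = (2.1250,-4.5278)

Fx=9.0000 Fy=11.7778 x'=2.1250 y'=-4.5278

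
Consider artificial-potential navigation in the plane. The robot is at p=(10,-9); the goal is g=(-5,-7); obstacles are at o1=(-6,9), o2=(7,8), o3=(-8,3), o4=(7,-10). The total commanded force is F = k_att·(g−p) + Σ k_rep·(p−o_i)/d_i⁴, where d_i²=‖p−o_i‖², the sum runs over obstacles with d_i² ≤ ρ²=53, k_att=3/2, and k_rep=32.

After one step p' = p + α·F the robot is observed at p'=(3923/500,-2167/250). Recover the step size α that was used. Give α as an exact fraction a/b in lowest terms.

F_att = 3/2·(g−p) = 3/2·(-15,2) = (-22.5000,3.0000)
o1: d²=580 > ρ²=53 → inactive
o2: d²=298 > ρ²=53 → inactive
o3: d²=468 > ρ²=53 → inactive
o4: d²=10 ≤ ρ²=53; F_rep = 32·(3,1)/10² = (0.9600,0.3200)
F = F_att + ΣF_rep = (-21.5400,3.3200)
Δp = p'−p = (-2.1540,0.3320); α = Δx/Fx = (-1077/500) / (-1077/50) = 1/10
check: Δy/Fy = (83/250) / (83/25) = 1/10 ✓

α = 1/10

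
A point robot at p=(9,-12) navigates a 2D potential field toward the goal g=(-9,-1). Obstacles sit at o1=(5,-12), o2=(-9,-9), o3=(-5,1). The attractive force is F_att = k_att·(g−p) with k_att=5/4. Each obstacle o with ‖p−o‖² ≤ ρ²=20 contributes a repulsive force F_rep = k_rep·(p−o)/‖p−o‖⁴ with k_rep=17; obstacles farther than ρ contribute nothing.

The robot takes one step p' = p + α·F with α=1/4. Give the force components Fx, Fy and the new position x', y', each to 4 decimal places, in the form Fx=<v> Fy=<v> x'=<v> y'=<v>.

F_att = 5/4·(g−p) = 5/4·(-18,11) = (-22.5000,13.7500)
o1: d²=16 ≤ ρ²=20; F_rep = 17·(4,0)/16² = (0.2656,0.0000)
o2: d²=333 > ρ²=20 → inactive
o3: d²=365 > ρ²=20 → inactive
F = F_att + ΣF_rep = (-22.2344,13.7500)
p' = p + 1/4·F = (3.4414,-8.5625)

Fx=-22.2344 Fy=13.7500 x'=3.4414 y'=-8.5625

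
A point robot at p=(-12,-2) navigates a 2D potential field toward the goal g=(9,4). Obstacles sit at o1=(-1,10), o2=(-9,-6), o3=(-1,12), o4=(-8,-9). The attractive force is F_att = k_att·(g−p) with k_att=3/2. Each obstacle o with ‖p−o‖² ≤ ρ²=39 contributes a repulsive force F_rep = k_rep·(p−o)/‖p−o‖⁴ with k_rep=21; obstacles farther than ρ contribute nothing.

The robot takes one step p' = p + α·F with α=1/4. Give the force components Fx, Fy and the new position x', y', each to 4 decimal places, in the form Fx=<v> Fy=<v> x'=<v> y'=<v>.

F_att = 3/2·(g−p) = 3/2·(21,6) = (31.5000,9.0000)
o1: d²=265 > ρ²=39 → inactive
o2: d²=25 ≤ ρ²=39; F_rep = 21·(-3,4)/25² = (-0.1008,0.1344)
o3: d²=317 > ρ²=39 → inactive
o4: d²=65 > ρ²=39 → inactive
F = F_att + ΣF_rep = (31.3992,9.1344)
p' = p + 1/4·F = (-4.1502,0.2836)

Fx=31.3992 Fy=9.1344 x'=-4.1502 y'=0.2836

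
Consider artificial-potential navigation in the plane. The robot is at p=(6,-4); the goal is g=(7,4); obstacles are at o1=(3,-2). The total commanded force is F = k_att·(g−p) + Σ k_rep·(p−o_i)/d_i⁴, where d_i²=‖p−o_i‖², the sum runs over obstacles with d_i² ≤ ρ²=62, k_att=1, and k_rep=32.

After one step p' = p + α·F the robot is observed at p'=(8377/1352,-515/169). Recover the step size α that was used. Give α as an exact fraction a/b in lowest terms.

α = 1/8

F_att = 1·(g−p) = 1·(1,8) = (1.0000,8.0000)
o1: d²=13 ≤ ρ²=62; F_rep = 32·(3,-2)/13² = (0.5680,-0.3787)
F = F_att + ΣF_rep = (1.5680,7.6213)
Δp = p'−p = (0.1960,0.9527); α = Δx/Fx = (265/1352) / (265/169) = 1/8
check: Δy/Fy = (161/169) / (1288/169) = 1/8 ✓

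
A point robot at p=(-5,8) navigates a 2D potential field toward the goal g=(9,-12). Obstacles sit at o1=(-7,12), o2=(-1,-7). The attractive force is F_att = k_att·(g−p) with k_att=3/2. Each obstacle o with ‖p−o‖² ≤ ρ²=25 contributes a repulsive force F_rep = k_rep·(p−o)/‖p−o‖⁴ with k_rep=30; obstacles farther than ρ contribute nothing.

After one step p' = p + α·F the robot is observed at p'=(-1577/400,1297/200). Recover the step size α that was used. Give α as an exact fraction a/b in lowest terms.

α = 1/20

F_att = 3/2·(g−p) = 3/2·(14,-20) = (21.0000,-30.0000)
o1: d²=20 ≤ ρ²=25; F_rep = 30·(2,-4)/20² = (0.1500,-0.3000)
o2: d²=241 > ρ²=25 → inactive
F = F_att + ΣF_rep = (21.1500,-30.3000)
Δp = p'−p = (1.0575,-1.5150); α = Δx/Fx = (423/400) / (423/20) = 1/20
check: Δy/Fy = (-303/200) / (-303/10) = 1/20 ✓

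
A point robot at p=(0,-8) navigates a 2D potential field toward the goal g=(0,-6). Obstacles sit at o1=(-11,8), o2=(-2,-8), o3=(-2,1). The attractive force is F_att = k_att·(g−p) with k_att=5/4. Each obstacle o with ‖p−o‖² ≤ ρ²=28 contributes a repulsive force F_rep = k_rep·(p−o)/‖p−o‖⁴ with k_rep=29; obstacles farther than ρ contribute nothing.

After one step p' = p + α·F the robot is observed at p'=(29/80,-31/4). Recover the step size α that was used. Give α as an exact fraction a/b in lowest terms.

α = 1/10

F_att = 5/4·(g−p) = 5/4·(0,2) = (0.0000,2.5000)
o1: d²=377 > ρ²=28 → inactive
o2: d²=4 ≤ ρ²=28; F_rep = 29·(2,0)/4² = (3.6250,0.0000)
o3: d²=85 > ρ²=28 → inactive
F = F_att + ΣF_rep = (3.6250,2.5000)
Δp = p'−p = (0.3625,0.2500); α = Δx/Fx = (29/80) / (29/8) = 1/10
check: Δy/Fy = (1/4) / (5/2) = 1/10 ✓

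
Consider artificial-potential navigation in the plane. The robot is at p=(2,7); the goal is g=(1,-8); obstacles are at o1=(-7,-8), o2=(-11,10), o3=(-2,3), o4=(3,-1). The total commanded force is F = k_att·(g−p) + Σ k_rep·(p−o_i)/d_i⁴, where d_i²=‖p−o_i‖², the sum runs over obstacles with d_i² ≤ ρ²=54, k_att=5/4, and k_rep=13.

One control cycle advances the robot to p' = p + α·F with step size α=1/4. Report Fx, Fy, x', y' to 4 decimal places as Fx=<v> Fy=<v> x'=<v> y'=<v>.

F_att = 5/4·(g−p) = 5/4·(-1,-15) = (-1.2500,-18.7500)
o1: d²=306 > ρ²=54 → inactive
o2: d²=178 > ρ²=54 → inactive
o3: d²=32 ≤ ρ²=54; F_rep = 13·(4,4)/32² = (0.0508,0.0508)
o4: d²=65 > ρ²=54 → inactive
F = F_att + ΣF_rep = (-1.1992,-18.6992)
p' = p + 1/4·F = (1.7002,2.3252)

Fx=-1.1992 Fy=-18.6992 x'=1.7002 y'=2.3252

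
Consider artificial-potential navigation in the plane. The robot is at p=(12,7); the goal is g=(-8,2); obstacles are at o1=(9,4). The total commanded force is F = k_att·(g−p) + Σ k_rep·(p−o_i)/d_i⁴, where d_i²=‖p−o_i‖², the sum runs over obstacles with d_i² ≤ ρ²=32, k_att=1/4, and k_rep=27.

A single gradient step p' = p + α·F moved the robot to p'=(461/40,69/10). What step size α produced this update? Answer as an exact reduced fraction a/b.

F_att = 1/4·(g−p) = 1/4·(-20,-5) = (-5.0000,-1.2500)
o1: d²=18 ≤ ρ²=32; F_rep = 27·(3,3)/18² = (0.2500,0.2500)
F = F_att + ΣF_rep = (-4.7500,-1.0000)
Δp = p'−p = (-0.4750,-0.1000); α = Δx/Fx = (-19/40) / (-19/4) = 1/10
check: Δy/Fy = (-1/10) / (-1) = 1/10 ✓

α = 1/10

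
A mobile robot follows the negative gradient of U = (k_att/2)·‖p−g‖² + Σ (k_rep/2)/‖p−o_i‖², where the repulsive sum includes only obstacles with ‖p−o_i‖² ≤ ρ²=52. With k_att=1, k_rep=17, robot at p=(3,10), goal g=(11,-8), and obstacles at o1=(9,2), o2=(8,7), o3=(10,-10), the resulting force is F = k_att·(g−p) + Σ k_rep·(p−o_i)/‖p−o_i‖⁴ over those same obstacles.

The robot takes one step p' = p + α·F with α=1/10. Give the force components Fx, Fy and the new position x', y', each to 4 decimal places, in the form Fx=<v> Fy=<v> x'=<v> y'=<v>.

Fx=7.9265 Fy=-17.9559 x'=3.7926 y'=8.2044

F_att = 1·(g−p) = 1·(8,-18) = (8.0000,-18.0000)
o1: d²=100 > ρ²=52 → inactive
o2: d²=34 ≤ ρ²=52; F_rep = 17·(-5,3)/34² = (-0.0735,0.0441)
o3: d²=449 > ρ²=52 → inactive
F = F_att + ΣF_rep = (7.9265,-17.9559)
p' = p + 1/10·F = (3.7926,8.2044)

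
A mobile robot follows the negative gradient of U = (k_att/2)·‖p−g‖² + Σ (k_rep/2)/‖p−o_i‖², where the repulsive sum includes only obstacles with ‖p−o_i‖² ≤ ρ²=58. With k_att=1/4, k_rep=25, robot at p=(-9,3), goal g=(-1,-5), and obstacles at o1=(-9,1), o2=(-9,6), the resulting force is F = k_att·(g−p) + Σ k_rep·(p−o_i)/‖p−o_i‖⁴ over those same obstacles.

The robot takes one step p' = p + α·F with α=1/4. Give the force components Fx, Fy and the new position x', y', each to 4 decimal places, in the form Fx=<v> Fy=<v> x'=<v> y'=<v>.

F_att = 1/4·(g−p) = 1/4·(8,-8) = (2.0000,-2.0000)
o1: d²=4 ≤ ρ²=58; F_rep = 25·(0,2)/4² = (0.0000,3.1250)
o2: d²=9 ≤ ρ²=58; F_rep = 25·(0,-3)/9² = (0.0000,-0.9259)
F = F_att + ΣF_rep = (2.0000,0.1991)
p' = p + 1/4·F = (-8.5000,3.0498)

Fx=2.0000 Fy=0.1991 x'=-8.5000 y'=3.0498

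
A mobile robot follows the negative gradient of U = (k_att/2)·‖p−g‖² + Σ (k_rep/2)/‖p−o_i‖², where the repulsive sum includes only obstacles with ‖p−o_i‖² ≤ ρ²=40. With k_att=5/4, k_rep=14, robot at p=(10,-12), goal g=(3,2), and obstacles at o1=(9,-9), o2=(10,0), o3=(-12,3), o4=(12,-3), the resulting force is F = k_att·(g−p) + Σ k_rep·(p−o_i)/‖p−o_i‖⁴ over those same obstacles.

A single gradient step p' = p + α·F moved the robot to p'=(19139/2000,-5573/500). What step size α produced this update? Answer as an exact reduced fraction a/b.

α = 1/20

F_att = 5/4·(g−p) = 5/4·(-7,14) = (-8.7500,17.5000)
o1: d²=10 ≤ ρ²=40; F_rep = 14·(1,-3)/10² = (0.1400,-0.4200)
o2: d²=144 > ρ²=40 → inactive
o3: d²=709 > ρ²=40 → inactive
o4: d²=85 > ρ²=40 → inactive
F = F_att + ΣF_rep = (-8.6100,17.0800)
Δp = p'−p = (-0.4305,0.8540); α = Δx/Fx = (-861/2000) / (-861/100) = 1/20
check: Δy/Fy = (427/500) / (427/25) = 1/20 ✓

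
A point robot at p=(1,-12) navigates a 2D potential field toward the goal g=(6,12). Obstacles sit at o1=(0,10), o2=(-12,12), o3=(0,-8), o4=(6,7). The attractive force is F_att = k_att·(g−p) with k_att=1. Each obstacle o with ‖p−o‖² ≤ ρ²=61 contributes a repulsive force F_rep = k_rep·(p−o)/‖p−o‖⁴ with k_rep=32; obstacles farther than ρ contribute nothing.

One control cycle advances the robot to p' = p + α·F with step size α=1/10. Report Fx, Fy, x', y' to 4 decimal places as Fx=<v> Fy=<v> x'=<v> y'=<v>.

F_att = 1·(g−p) = 1·(5,24) = (5.0000,24.0000)
o1: d²=485 > ρ²=61 → inactive
o2: d²=745 > ρ²=61 → inactive
o3: d²=17 ≤ ρ²=61; F_rep = 32·(1,-4)/17² = (0.1107,-0.4429)
o4: d²=386 > ρ²=61 → inactive
F = F_att + ΣF_rep = (5.1107,23.5571)
p' = p + 1/10·F = (1.5111,-9.6443)

Fx=5.1107 Fy=23.5571 x'=1.5111 y'=-9.6443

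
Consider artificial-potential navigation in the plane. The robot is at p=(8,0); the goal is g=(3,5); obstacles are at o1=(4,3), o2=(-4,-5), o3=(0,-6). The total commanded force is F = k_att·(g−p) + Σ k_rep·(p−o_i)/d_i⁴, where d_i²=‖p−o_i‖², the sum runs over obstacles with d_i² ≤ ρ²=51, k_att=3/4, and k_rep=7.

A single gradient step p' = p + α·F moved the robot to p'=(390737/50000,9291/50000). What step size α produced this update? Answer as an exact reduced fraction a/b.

α = 1/20

F_att = 3/4·(g−p) = 3/4·(-5,5) = (-3.7500,3.7500)
o1: d²=25 ≤ ρ²=51; F_rep = 7·(4,-3)/25² = (0.0448,-0.0336)
o2: d²=169 > ρ²=51 → inactive
o3: d²=100 > ρ²=51 → inactive
F = F_att + ΣF_rep = (-3.7052,3.7164)
Δp = p'−p = (-0.1853,0.1858); α = Δx/Fx = (-9263/50000) / (-9263/2500) = 1/20
check: Δy/Fy = (9291/50000) / (9291/2500) = 1/20 ✓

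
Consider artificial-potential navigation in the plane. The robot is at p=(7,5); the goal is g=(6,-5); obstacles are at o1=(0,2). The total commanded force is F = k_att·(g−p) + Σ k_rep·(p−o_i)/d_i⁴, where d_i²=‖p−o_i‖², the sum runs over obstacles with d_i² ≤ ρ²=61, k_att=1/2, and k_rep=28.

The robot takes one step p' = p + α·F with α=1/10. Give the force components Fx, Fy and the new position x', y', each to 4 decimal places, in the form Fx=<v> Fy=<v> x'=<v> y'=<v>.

F_att = 1/2·(g−p) = 1/2·(-1,-10) = (-0.5000,-5.0000)
o1: d²=58 ≤ ρ²=61; F_rep = 28·(7,3)/58² = (0.0583,0.0250)
F = F_att + ΣF_rep = (-0.4417,-4.9750)
p' = p + 1/10·F = (6.9558,4.5025)

Fx=-0.4417 Fy=-4.9750 x'=6.9558 y'=4.5025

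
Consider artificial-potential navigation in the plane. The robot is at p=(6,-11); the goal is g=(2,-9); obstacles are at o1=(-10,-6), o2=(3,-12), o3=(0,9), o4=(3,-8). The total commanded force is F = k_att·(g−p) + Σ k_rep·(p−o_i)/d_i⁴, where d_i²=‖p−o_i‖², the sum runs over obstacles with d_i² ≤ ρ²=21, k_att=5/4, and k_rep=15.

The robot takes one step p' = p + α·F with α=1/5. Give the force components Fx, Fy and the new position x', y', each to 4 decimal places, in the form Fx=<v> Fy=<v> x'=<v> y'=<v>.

F_att = 5/4·(g−p) = 5/4·(-4,2) = (-5.0000,2.5000)
o1: d²=281 > ρ²=21 → inactive
o2: d²=10 ≤ ρ²=21; F_rep = 15·(3,1)/10² = (0.4500,0.1500)
o3: d²=436 > ρ²=21 → inactive
o4: d²=18 ≤ ρ²=21; F_rep = 15·(3,-3)/18² = (0.1389,-0.1389)
F = F_att + ΣF_rep = (-4.4111,2.5111)
p' = p + 1/5·F = (5.1178,-10.4978)

Fx=-4.4111 Fy=2.5111 x'=5.1178 y'=-10.4978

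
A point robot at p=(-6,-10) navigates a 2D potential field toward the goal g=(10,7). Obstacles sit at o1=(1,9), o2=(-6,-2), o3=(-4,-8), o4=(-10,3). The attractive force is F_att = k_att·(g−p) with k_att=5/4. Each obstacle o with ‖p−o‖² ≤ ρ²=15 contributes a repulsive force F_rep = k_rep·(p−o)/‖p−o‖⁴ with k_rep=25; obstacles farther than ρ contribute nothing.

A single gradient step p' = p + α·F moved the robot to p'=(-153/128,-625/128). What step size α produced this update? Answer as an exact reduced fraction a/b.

α = 1/4

F_att = 5/4·(g−p) = 5/4·(16,17) = (20.0000,21.2500)
o1: d²=410 > ρ²=15 → inactive
o2: d²=64 > ρ²=15 → inactive
o3: d²=8 ≤ ρ²=15; F_rep = 25·(-2,-2)/8² = (-0.7812,-0.7812)
o4: d²=185 > ρ²=15 → inactive
F = F_att + ΣF_rep = (19.2188,20.4688)
Δp = p'−p = (4.8047,5.1172); α = Δx/Fx = (615/128) / (615/32) = 1/4
check: Δy/Fy = (655/128) / (655/32) = 1/4 ✓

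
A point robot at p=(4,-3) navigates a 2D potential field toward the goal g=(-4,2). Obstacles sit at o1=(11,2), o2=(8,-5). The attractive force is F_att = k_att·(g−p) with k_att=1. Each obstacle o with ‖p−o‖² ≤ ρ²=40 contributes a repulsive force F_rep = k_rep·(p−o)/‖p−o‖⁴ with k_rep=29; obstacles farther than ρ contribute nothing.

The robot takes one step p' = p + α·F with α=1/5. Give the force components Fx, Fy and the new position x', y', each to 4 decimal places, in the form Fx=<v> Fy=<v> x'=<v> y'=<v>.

Fx=-8.2900 Fy=5.1450 x'=2.3420 y'=-1.9710

F_att = 1·(g−p) = 1·(-8,5) = (-8.0000,5.0000)
o1: d²=74 > ρ²=40 → inactive
o2: d²=20 ≤ ρ²=40; F_rep = 29·(-4,2)/20² = (-0.2900,0.1450)
F = F_att + ΣF_rep = (-8.2900,5.1450)
p' = p + 1/5·F = (2.3420,-1.9710)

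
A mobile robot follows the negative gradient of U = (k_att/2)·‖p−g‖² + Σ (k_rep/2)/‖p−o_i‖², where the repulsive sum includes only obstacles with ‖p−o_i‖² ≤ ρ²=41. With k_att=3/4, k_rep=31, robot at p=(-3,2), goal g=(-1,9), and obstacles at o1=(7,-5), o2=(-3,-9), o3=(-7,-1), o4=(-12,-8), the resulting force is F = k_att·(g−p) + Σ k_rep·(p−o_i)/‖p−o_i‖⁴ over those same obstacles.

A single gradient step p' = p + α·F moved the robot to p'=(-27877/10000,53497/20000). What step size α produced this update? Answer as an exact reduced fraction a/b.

α = 1/8

F_att = 3/4·(g−p) = 3/4·(2,7) = (1.5000,5.2500)
o1: d²=149 > ρ²=41 → inactive
o2: d²=121 > ρ²=41 → inactive
o3: d²=25 ≤ ρ²=41; F_rep = 31·(4,3)/25² = (0.1984,0.1488)
o4: d²=181 > ρ²=41 → inactive
F = F_att + ΣF_rep = (1.6984,5.3988)
Δp = p'−p = (0.2123,0.6748); α = Δx/Fx = (2123/10000) / (2123/1250) = 1/8
check: Δy/Fy = (13497/20000) / (13497/2500) = 1/8 ✓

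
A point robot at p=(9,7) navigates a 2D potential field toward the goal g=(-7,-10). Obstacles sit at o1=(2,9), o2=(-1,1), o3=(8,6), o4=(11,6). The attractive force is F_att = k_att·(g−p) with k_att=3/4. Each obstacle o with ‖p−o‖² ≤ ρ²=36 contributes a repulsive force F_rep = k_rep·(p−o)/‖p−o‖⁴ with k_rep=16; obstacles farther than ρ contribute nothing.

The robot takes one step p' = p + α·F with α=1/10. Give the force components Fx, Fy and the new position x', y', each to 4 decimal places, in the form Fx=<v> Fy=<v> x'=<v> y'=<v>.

Fx=-9.2800 Fy=-8.1100 x'=8.0720 y'=6.1890

F_att = 3/4·(g−p) = 3/4·(-16,-17) = (-12.0000,-12.7500)
o1: d²=53 > ρ²=36 → inactive
o2: d²=136 > ρ²=36 → inactive
o3: d²=2 ≤ ρ²=36; F_rep = 16·(1,1)/2² = (4.0000,4.0000)
o4: d²=5 ≤ ρ²=36; F_rep = 16·(-2,1)/5² = (-1.2800,0.6400)
F = F_att + ΣF_rep = (-9.2800,-8.1100)
p' = p + 1/10·F = (8.0720,6.1890)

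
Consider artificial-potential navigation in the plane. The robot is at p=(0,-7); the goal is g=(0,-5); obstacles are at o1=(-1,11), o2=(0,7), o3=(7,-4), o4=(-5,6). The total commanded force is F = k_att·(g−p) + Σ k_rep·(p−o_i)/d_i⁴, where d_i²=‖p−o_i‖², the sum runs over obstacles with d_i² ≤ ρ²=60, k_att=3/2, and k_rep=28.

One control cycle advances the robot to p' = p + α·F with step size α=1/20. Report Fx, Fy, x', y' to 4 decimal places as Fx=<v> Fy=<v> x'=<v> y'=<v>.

Fx=-0.0583 Fy=2.9750 x'=-0.0029 y'=-6.8512

F_att = 3/2·(g−p) = 3/2·(0,2) = (0.0000,3.0000)
o1: d²=325 > ρ²=60 → inactive
o2: d²=196 > ρ²=60 → inactive
o3: d²=58 ≤ ρ²=60; F_rep = 28·(-7,-3)/58² = (-0.0583,-0.0250)
o4: d²=194 > ρ²=60 → inactive
F = F_att + ΣF_rep = (-0.0583,2.9750)
p' = p + 1/20·F = (-0.0029,-6.8512)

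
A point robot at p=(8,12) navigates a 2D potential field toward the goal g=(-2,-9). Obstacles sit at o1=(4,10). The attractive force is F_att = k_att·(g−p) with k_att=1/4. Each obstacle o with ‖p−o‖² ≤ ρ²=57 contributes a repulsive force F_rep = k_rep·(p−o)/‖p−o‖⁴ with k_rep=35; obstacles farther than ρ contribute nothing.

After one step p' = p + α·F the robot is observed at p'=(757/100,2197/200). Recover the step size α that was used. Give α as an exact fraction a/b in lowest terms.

F_att = 1/4·(g−p) = 1/4·(-10,-21) = (-2.5000,-5.2500)
o1: d²=20 ≤ ρ²=57; F_rep = 35·(4,2)/20² = (0.3500,0.1750)
F = F_att + ΣF_rep = (-2.1500,-5.0750)
Δp = p'−p = (-0.4300,-1.0150); α = Δx/Fx = (-43/100) / (-43/20) = 1/5
check: Δy/Fy = (-203/200) / (-203/40) = 1/5 ✓

α = 1/5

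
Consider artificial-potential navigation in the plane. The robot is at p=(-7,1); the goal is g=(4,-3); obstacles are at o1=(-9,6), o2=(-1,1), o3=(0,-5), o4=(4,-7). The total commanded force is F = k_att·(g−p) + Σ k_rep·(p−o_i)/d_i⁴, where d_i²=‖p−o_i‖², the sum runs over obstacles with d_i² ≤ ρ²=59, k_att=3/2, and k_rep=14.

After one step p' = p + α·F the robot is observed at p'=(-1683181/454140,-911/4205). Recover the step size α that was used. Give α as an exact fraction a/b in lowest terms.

F_att = 3/2·(g−p) = 3/2·(11,-4) = (16.5000,-6.0000)
o1: d²=29 ≤ ρ²=59; F_rep = 14·(2,-5)/29² = (0.0333,-0.0832)
o2: d²=36 ≤ ρ²=59; F_rep = 14·(-6,0)/36² = (-0.0648,0.0000)
o3: d²=85 > ρ²=59 → inactive
o4: d²=185 > ρ²=59 → inactive
F = F_att + ΣF_rep = (16.4685,-6.0832)
Δp = p'−p = (3.2937,-1.2166); α = Δx/Fx = (1495799/454140) / (1495799/90828) = 1/5
check: Δy/Fy = (-5116/4205) / (-5116/841) = 1/5 ✓

α = 1/5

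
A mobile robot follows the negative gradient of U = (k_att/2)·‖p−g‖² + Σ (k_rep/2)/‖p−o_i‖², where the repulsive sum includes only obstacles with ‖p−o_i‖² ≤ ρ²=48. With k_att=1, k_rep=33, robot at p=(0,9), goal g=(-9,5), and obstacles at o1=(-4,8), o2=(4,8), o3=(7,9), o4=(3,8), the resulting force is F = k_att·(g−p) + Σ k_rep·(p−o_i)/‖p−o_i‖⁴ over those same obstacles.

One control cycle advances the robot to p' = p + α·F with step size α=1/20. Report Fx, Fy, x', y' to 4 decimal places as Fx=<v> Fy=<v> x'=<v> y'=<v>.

Fx=-9.9900 Fy=-3.4416 x'=-0.4995 y'=8.8279

F_att = 1·(g−p) = 1·(-9,-4) = (-9.0000,-4.0000)
o1: d²=17 ≤ ρ²=48; F_rep = 33·(4,1)/17² = (0.4567,0.1142)
o2: d²=17 ≤ ρ²=48; F_rep = 33·(-4,1)/17² = (-0.4567,0.1142)
o3: d²=49 > ρ²=48 → inactive
o4: d²=10 ≤ ρ²=48; F_rep = 33·(-3,1)/10² = (-0.9900,0.3300)
F = F_att + ΣF_rep = (-9.9900,-3.4416)
p' = p + 1/20·F = (-0.4995,8.8279)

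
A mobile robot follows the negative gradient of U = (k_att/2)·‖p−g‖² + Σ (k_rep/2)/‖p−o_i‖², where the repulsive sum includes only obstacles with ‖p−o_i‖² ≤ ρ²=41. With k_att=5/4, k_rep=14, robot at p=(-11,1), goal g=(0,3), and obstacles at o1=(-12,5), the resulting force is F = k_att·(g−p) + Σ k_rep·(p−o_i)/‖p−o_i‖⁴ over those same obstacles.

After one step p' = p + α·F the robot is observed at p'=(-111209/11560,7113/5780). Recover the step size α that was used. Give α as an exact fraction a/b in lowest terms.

α = 1/10

F_att = 5/4·(g−p) = 5/4·(11,2) = (13.7500,2.5000)
o1: d²=17 ≤ ρ²=41; F_rep = 14·(1,-4)/17² = (0.0484,-0.1938)
F = F_att + ΣF_rep = (13.7984,2.3062)
Δp = p'−p = (1.3798,0.2306); α = Δx/Fx = (15951/11560) / (15951/1156) = 1/10
check: Δy/Fy = (1333/5780) / (1333/578) = 1/10 ✓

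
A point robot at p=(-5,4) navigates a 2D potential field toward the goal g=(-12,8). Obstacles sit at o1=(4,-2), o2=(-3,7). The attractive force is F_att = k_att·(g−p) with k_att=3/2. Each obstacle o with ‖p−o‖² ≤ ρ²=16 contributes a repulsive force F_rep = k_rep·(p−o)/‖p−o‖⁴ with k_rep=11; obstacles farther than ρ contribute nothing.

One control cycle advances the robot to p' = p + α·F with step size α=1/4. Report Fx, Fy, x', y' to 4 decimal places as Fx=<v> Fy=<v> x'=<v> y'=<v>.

Fx=-10.6302 Fy=5.8047 x'=-7.6575 y'=5.4512

F_att = 3/2·(g−p) = 3/2·(-7,4) = (-10.5000,6.0000)
o1: d²=117 > ρ²=16 → inactive
o2: d²=13 ≤ ρ²=16; F_rep = 11·(-2,-3)/13² = (-0.1302,-0.1953)
F = F_att + ΣF_rep = (-10.6302,5.8047)
p' = p + 1/4·F = (-7.6575,5.4512)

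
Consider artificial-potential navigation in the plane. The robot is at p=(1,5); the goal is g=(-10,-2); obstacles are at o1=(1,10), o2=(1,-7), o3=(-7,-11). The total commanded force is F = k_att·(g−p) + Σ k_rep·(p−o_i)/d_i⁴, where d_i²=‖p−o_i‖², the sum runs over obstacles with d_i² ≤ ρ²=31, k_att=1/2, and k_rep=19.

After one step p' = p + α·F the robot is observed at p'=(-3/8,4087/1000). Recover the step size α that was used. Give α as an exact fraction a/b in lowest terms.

α = 1/4

F_att = 1/2·(g−p) = 1/2·(-11,-7) = (-5.5000,-3.5000)
o1: d²=25 ≤ ρ²=31; F_rep = 19·(0,-5)/25² = (0.0000,-0.1520)
o2: d²=144 > ρ²=31 → inactive
o3: d²=320 > ρ²=31 → inactive
F = F_att + ΣF_rep = (-5.5000,-3.6520)
Δp = p'−p = (-1.3750,-0.9130); α = Δx/Fx = (-11/8) / (-11/2) = 1/4
check: Δy/Fy = (-913/1000) / (-913/250) = 1/4 ✓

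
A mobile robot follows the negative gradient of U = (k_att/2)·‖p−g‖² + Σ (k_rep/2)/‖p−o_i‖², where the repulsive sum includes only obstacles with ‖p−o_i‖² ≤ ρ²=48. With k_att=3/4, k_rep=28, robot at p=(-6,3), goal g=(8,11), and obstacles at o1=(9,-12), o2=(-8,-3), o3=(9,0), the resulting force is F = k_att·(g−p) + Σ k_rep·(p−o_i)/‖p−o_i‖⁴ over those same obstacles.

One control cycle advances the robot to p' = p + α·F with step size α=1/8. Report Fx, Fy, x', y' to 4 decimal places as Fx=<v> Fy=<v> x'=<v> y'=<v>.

F_att = 3/4·(g−p) = 3/4·(14,8) = (10.5000,6.0000)
o1: d²=450 > ρ²=48 → inactive
o2: d²=40 ≤ ρ²=48; F_rep = 28·(2,6)/40² = (0.0350,0.1050)
o3: d²=234 > ρ²=48 → inactive
F = F_att + ΣF_rep = (10.5350,6.1050)
p' = p + 1/8·F = (-4.6831,3.7631)

Fx=10.5350 Fy=6.1050 x'=-4.6831 y'=3.7631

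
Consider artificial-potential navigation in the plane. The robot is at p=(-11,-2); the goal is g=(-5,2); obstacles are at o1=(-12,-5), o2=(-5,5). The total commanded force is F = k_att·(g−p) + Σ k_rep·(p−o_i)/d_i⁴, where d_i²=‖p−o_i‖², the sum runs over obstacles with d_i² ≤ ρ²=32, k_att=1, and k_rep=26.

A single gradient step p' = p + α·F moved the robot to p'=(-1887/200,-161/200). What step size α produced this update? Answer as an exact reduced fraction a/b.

α = 1/4

F_att = 1·(g−p) = 1·(6,4) = (6.0000,4.0000)
o1: d²=10 ≤ ρ²=32; F_rep = 26·(1,3)/10² = (0.2600,0.7800)
o2: d²=85 > ρ²=32 → inactive
F = F_att + ΣF_rep = (6.2600,4.7800)
Δp = p'−p = (1.5650,1.1950); α = Δx/Fx = (313/200) / (313/50) = 1/4
check: Δy/Fy = (239/200) / (239/50) = 1/4 ✓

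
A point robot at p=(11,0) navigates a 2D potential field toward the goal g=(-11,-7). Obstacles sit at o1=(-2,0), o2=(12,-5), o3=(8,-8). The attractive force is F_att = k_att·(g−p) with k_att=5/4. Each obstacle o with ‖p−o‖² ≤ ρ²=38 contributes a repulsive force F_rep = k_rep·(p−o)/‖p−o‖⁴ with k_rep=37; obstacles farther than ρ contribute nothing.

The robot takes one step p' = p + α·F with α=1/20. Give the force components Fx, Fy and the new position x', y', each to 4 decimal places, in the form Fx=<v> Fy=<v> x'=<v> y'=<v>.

Fx=-27.5547 Fy=-8.4763 x'=9.6223 y'=-0.4238

F_att = 5/4·(g−p) = 5/4·(-22,-7) = (-27.5000,-8.7500)
o1: d²=169 > ρ²=38 → inactive
o2: d²=26 ≤ ρ²=38; F_rep = 37·(-1,5)/26² = (-0.0547,0.2737)
o3: d²=73 > ρ²=38 → inactive
F = F_att + ΣF_rep = (-27.5547,-8.4763)
p' = p + 1/20·F = (9.6223,-0.4238)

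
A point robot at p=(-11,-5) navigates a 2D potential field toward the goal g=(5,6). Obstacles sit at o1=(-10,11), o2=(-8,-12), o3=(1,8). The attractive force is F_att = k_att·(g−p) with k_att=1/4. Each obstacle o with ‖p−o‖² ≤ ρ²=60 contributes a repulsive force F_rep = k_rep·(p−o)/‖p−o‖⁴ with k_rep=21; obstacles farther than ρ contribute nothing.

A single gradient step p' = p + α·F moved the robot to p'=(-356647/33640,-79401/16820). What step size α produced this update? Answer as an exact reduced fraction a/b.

α = 1/10

F_att = 1/4·(g−p) = 1/4·(16,11) = (4.0000,2.7500)
o1: d²=257 > ρ²=60 → inactive
o2: d²=58 ≤ ρ²=60; F_rep = 21·(-3,7)/58² = (-0.0187,0.0437)
o3: d²=313 > ρ²=60 → inactive
F = F_att + ΣF_rep = (3.9813,2.7937)
Δp = p'−p = (0.3981,0.2794); α = Δx/Fx = (13393/33640) / (13393/3364) = 1/10
check: Δy/Fy = (4699/16820) / (4699/1682) = 1/10 ✓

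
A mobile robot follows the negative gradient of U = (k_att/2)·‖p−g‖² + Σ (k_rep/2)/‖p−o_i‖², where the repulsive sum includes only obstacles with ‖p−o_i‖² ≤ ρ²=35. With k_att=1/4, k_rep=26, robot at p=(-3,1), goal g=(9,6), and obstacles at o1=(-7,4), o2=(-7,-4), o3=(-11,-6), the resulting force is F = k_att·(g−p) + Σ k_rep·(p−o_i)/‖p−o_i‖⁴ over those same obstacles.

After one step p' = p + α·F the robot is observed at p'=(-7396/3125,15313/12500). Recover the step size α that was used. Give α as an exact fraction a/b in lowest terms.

α = 1/5

F_att = 1/4·(g−p) = 1/4·(12,5) = (3.0000,1.2500)
o1: d²=25 ≤ ρ²=35; F_rep = 26·(4,-3)/25² = (0.1664,-0.1248)
o2: d²=41 > ρ²=35 → inactive
o3: d²=113 > ρ²=35 → inactive
F = F_att + ΣF_rep = (3.1664,1.1252)
Δp = p'−p = (0.6333,0.2250); α = Δx/Fx = (1979/3125) / (1979/625) = 1/5
check: Δy/Fy = (2813/12500) / (2813/2500) = 1/5 ✓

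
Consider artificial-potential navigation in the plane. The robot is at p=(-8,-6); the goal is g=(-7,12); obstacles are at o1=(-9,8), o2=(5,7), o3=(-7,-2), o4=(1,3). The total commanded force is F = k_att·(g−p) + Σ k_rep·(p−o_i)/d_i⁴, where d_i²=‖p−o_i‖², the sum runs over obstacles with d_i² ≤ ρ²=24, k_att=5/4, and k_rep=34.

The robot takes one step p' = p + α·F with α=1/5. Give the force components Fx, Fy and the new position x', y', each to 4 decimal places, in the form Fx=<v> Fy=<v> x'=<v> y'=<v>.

Fx=1.1324 Fy=22.0294 x'=-7.7735 y'=-1.5941

F_att = 5/4·(g−p) = 5/4·(1,18) = (1.2500,22.5000)
o1: d²=197 > ρ²=24 → inactive
o2: d²=338 > ρ²=24 → inactive
o3: d²=17 ≤ ρ²=24; F_rep = 34·(-1,-4)/17² = (-0.1176,-0.4706)
o4: d²=162 > ρ²=24 → inactive
F = F_att + ΣF_rep = (1.1324,22.0294)
p' = p + 1/5·F = (-7.7735,-1.5941)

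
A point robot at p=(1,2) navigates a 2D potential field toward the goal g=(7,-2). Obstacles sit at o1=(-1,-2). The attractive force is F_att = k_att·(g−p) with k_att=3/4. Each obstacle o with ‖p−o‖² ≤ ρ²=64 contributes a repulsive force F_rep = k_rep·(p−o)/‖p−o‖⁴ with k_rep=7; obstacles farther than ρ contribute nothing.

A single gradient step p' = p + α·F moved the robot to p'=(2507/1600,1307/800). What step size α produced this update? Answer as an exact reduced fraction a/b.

α = 1/8

F_att = 3/4·(g−p) = 3/4·(6,-4) = (4.5000,-3.0000)
o1: d²=20 ≤ ρ²=64; F_rep = 7·(2,4)/20² = (0.0350,0.0700)
F = F_att + ΣF_rep = (4.5350,-2.9300)
Δp = p'−p = (0.5669,-0.3663); α = Δx/Fx = (907/1600) / (907/200) = 1/8
check: Δy/Fy = (-293/800) / (-293/100) = 1/8 ✓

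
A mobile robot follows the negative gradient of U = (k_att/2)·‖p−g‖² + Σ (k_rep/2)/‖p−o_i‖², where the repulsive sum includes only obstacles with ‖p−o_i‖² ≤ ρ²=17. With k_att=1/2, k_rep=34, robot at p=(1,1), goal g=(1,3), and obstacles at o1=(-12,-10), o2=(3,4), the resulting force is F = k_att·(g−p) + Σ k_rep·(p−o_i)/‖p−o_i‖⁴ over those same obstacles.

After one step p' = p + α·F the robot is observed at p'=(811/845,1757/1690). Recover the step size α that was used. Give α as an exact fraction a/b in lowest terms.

α = 1/10

F_att = 1/2·(g−p) = 1/2·(0,2) = (0.0000,1.0000)
o1: d²=290 > ρ²=17 → inactive
o2: d²=13 ≤ ρ²=17; F_rep = 34·(-2,-3)/13² = (-0.4024,-0.6036)
F = F_att + ΣF_rep = (-0.4024,0.3964)
Δp = p'−p = (-0.0402,0.0396); α = Δx/Fx = (-34/845) / (-68/169) = 1/10
check: Δy/Fy = (67/1690) / (67/169) = 1/10 ✓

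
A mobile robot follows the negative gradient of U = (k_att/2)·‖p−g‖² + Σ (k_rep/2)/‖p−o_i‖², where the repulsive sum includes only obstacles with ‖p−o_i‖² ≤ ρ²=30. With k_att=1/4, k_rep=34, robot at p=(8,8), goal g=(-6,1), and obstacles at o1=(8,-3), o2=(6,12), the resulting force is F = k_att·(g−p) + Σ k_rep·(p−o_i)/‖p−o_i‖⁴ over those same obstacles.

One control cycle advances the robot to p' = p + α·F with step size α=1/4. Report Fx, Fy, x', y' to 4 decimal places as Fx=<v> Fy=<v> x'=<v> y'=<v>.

Fx=-3.3300 Fy=-2.0900 x'=7.1675 y'=7.4775

F_att = 1/4·(g−p) = 1/4·(-14,-7) = (-3.5000,-1.7500)
o1: d²=121 > ρ²=30 → inactive
o2: d²=20 ≤ ρ²=30; F_rep = 34·(2,-4)/20² = (0.1700,-0.3400)
F = F_att + ΣF_rep = (-3.3300,-2.0900)
p' = p + 1/4·F = (7.1675,7.4775)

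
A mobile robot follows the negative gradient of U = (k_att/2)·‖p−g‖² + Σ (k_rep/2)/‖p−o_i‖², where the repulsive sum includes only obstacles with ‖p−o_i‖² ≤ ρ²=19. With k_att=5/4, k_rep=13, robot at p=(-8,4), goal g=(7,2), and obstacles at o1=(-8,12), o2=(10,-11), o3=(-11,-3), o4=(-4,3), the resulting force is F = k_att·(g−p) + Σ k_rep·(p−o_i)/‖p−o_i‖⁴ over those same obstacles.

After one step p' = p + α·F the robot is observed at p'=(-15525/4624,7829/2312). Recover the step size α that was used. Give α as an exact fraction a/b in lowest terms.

α = 1/4

F_att = 5/4·(g−p) = 5/4·(15,-2) = (18.7500,-2.5000)
o1: d²=64 > ρ²=19 → inactive
o2: d²=549 > ρ²=19 → inactive
o3: d²=58 > ρ²=19 → inactive
o4: d²=17 ≤ ρ²=19; F_rep = 13·(-4,1)/17² = (-0.1799,0.0450)
F = F_att + ΣF_rep = (18.5701,-2.4550)
Δp = p'−p = (4.6425,-0.6138); α = Δx/Fx = (21467/4624) / (21467/1156) = 1/4
check: Δy/Fy = (-1419/2312) / (-1419/578) = 1/4 ✓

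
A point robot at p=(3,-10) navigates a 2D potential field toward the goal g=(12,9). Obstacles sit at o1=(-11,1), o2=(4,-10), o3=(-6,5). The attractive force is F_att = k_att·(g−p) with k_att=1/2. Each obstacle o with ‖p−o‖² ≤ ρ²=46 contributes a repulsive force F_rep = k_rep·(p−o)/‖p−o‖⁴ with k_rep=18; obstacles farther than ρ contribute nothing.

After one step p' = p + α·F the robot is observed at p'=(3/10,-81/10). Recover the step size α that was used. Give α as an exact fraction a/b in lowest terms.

α = 1/5

F_att = 1/2·(g−p) = 1/2·(9,19) = (4.5000,9.5000)
o1: d²=317 > ρ²=46 → inactive
o2: d²=1 ≤ ρ²=46; F_rep = 18·(-1,0)/1² = (-18.0000,0.0000)
o3: d²=306 > ρ²=46 → inactive
F = F_att + ΣF_rep = (-13.5000,9.5000)
Δp = p'−p = (-2.7000,1.9000); α = Δx/Fx = (-27/10) / (-27/2) = 1/5
check: Δy/Fy = (19/10) / (19/2) = 1/5 ✓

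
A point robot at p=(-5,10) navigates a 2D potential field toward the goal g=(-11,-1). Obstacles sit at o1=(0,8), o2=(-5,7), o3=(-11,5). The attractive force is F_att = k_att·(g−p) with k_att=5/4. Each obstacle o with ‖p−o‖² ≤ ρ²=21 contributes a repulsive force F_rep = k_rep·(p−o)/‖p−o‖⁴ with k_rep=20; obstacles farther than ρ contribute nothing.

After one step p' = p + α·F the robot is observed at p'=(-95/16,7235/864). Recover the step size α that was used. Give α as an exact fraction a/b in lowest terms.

F_att = 5/4·(g−p) = 5/4·(-6,-11) = (-7.5000,-13.7500)
o1: d²=29 > ρ²=21 → inactive
o2: d²=9 ≤ ρ²=21; F_rep = 20·(0,3)/9² = (0.0000,0.7407)
o3: d²=61 > ρ²=21 → inactive
F = F_att + ΣF_rep = (-7.5000,-13.0093)
Δp = p'−p = (-0.9375,-1.6262); α = Δx/Fx = (-15/16) / (-15/2) = 1/8
check: Δy/Fy = (-1405/864) / (-1405/108) = 1/8 ✓

α = 1/8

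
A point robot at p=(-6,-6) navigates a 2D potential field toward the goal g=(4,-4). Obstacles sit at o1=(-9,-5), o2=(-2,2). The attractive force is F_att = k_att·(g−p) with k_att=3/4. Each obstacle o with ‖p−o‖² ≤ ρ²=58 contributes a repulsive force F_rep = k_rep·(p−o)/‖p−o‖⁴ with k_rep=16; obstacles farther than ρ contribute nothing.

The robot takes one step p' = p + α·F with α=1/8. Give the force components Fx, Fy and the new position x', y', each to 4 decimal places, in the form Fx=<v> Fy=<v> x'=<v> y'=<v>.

Fx=7.9800 Fy=1.3400 x'=-5.0025 y'=-5.8325

F_att = 3/4·(g−p) = 3/4·(10,2) = (7.5000,1.5000)
o1: d²=10 ≤ ρ²=58; F_rep = 16·(3,-1)/10² = (0.4800,-0.1600)
o2: d²=80 > ρ²=58 → inactive
F = F_att + ΣF_rep = (7.9800,1.3400)
p' = p + 1/8·F = (-5.0025,-5.8325)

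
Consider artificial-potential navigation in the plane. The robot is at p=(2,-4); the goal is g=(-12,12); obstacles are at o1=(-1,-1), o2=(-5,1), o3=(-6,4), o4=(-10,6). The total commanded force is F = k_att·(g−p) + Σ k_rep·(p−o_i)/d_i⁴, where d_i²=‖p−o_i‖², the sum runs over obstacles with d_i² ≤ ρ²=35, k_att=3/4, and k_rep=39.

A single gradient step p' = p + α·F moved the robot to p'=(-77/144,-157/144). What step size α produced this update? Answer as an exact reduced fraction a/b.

F_att = 3/4·(g−p) = 3/4·(-14,16) = (-10.5000,12.0000)
o1: d²=18 ≤ ρ²=35; F_rep = 39·(3,-3)/18² = (0.3611,-0.3611)
o2: d²=74 > ρ²=35 → inactive
o3: d²=128 > ρ²=35 → inactive
o4: d²=244 > ρ²=35 → inactive
F = F_att + ΣF_rep = (-10.1389,11.6389)
Δp = p'−p = (-2.5347,2.9097); α = Δx/Fx = (-365/144) / (-365/36) = 1/4
check: Δy/Fy = (419/144) / (419/36) = 1/4 ✓

α = 1/4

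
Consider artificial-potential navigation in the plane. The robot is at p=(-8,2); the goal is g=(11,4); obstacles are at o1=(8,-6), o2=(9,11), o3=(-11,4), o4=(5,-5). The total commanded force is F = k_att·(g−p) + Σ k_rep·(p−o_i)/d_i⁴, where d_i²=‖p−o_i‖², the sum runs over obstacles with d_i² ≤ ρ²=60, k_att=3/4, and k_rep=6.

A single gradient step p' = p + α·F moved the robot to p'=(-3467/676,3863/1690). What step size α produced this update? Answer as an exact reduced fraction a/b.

α = 1/5

F_att = 3/4·(g−p) = 3/4·(19,2) = (14.2500,1.5000)
o1: d²=320 > ρ²=60 → inactive
o2: d²=370 > ρ²=60 → inactive
o3: d²=13 ≤ ρ²=60; F_rep = 6·(3,-2)/13² = (0.1065,-0.0710)
o4: d²=218 > ρ²=60 → inactive
F = F_att + ΣF_rep = (14.3565,1.4290)
Δp = p'−p = (2.8713,0.2858); α = Δx/Fx = (1941/676) / (9705/676) = 1/5
check: Δy/Fy = (483/1690) / (483/338) = 1/5 ✓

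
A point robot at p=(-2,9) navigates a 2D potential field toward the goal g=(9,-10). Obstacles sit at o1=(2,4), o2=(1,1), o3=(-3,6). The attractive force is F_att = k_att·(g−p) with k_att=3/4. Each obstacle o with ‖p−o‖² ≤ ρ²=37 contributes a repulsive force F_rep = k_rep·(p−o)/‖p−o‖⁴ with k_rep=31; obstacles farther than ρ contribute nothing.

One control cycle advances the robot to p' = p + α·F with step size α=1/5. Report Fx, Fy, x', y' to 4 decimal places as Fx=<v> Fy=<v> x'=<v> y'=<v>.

F_att = 3/4·(g−p) = 3/4·(11,-19) = (8.2500,-14.2500)
o1: d²=41 > ρ²=37 → inactive
o2: d²=73 > ρ²=37 → inactive
o3: d²=10 ≤ ρ²=37; F_rep = 31·(1,3)/10² = (0.3100,0.9300)
F = F_att + ΣF_rep = (8.5600,-13.3200)
p' = p + 1/5·F = (-0.2880,6.3360)

Fx=8.5600 Fy=-13.3200 x'=-0.2880 y'=6.3360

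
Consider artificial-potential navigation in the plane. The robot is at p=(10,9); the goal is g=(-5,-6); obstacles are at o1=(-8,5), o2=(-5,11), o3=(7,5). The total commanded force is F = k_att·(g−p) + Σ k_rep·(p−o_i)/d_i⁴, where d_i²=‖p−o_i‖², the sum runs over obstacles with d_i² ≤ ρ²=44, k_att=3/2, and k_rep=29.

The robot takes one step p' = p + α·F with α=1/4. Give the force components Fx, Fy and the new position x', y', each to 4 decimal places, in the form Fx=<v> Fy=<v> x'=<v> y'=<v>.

F_att = 3/2·(g−p) = 3/2·(-15,-15) = (-22.5000,-22.5000)
o1: d²=340 > ρ²=44 → inactive
o2: d²=229 > ρ²=44 → inactive
o3: d²=25 ≤ ρ²=44; F_rep = 29·(3,4)/25² = (0.1392,0.1856)
F = F_att + ΣF_rep = (-22.3608,-22.3144)
p' = p + 1/4·F = (4.4098,3.4214)

Fx=-22.3608 Fy=-22.3144 x'=4.4098 y'=3.4214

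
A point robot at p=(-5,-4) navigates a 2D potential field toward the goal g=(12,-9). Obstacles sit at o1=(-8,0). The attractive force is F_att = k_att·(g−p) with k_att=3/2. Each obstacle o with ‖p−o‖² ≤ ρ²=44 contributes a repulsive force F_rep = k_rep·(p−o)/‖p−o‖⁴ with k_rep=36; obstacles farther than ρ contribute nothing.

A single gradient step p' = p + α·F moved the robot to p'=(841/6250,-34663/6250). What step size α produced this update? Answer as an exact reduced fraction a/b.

α = 1/5

F_att = 3/2·(g−p) = 3/2·(17,-5) = (25.5000,-7.5000)
o1: d²=25 ≤ ρ²=44; F_rep = 36·(3,-4)/25² = (0.1728,-0.2304)
F = F_att + ΣF_rep = (25.6728,-7.7304)
Δp = p'−p = (5.1346,-1.5461); α = Δx/Fx = (32091/6250) / (32091/1250) = 1/5
check: Δy/Fy = (-9663/6250) / (-9663/1250) = 1/5 ✓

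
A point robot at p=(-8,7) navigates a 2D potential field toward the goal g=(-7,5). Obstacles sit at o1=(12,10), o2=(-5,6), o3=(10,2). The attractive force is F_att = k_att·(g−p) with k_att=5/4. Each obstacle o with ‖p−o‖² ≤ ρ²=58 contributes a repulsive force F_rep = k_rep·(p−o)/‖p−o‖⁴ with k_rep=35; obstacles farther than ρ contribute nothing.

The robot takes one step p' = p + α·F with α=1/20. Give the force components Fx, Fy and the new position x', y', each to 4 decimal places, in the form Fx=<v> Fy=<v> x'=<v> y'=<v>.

F_att = 5/4·(g−p) = 5/4·(1,-2) = (1.2500,-2.5000)
o1: d²=409 > ρ²=58 → inactive
o2: d²=10 ≤ ρ²=58; F_rep = 35·(-3,1)/10² = (-1.0500,0.3500)
o3: d²=349 > ρ²=58 → inactive
F = F_att + ΣF_rep = (0.2000,-2.1500)
p' = p + 1/20·F = (-7.9900,6.8925)

Fx=0.2000 Fy=-2.1500 x'=-7.9900 y'=6.8925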